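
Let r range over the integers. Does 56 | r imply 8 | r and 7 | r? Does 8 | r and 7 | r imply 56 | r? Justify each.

Both implications hold.

Forward direction. If 56 ∣ r, write r = 56q. Since 56 = 7·8, r = 8·(7q), so 8 ∣ r; and since 56 = 8·7, r = 7·(8q), so 7 ∣ r.

Converse. Suppose 8 ∣ r and 7 ∣ r. Any common multiple of 8 and 7 is a multiple of their lcm; here gcd(8, 7) = 1, so lcm(8, 7) = 8·7 = 56, so 56 ∣ r.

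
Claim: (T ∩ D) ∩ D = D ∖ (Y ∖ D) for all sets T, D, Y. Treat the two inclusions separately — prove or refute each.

The sets are not equal: only the forward inclusion holds.

(⊆) Let x ∈ (T ∩ D) ∩ D. Then either x ∈ T ∩ D and x ∉ Y; or x ∈ T ∩ D ∩ Y. In each case x ∈ D ∖ (Y ∖ D), so (T ∩ D) ∩ D ⊆ D ∖ (Y ∖ D).

(⊇) This inclusion fails. Take T = ∅, D = {1}, Y = ∅; then 1 ∈ D ∖ (Y ∖ D) but 1 ∉ (T ∩ D) ∩ D.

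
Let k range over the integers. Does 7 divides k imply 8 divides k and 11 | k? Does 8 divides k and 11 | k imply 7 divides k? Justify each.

Neither implication holds.

Forward direction. This fails: take k = 7. Certainly 7 ∣ 7, but 8 ∤ 7.

Converse. This fails: take k = 88. Both 8 ∣ 88 and 11 ∣ 88, yet 88 is not a multiple of 7 (since 88 = 12·7 + 4), so 7 ∤ 88.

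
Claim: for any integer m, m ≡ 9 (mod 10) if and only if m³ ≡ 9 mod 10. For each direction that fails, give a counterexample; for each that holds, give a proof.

(⇒) Suppose m ≡ 9 (mod 10). Write m = 10j + 9. Then (10j + 9)³ = 1000j³ + 2700j² + 2430j + 729 = 10(100j³ + 270j² + 243j + 72) + 9, so m³ ≡ 9 (mod 10).

(⇐) For the converse, argue contrapositively. If m ≢ 9 (mod 10), then m is congruent to one of 0, 1, 2, 3, 4, 5, 6, 7, 8 modulo 10, and these give m³ ≡ 0, 1, 8, 7, 4, 5, 6, 3, 2 respectively — never 9.

Both directions hold; the statement is true.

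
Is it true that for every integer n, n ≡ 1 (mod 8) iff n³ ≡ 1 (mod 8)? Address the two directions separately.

(⟹) Suppose n ≡ 1 (mod 8). Write n = 8j + 1. Then (8j + 1)³ = 512j³ + 192j² + 24j + 1 = 8(64j³ + 24j² + 3j) + 1, so n³ ≡ 1 (mod 8).

(⟸) Conversely, suppose n³ ≡ 1 (mod 8). The only residue r in {0, …, 7} with r³ ≡ 1 (mod 8) is r = 1, so n ≡ 1 (mod 8).

Both directions hold; the statement is true.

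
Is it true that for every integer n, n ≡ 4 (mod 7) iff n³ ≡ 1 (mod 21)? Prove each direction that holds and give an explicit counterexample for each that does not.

Neither implication holds.

(→) This fails: take n = 11. Then 11 ≡ 4 (mod 7), but 11³ = 1331 ≡ 8 (mod 21), not 1.

(←) This fails: take n = 1. Then 1³ = 1 ≡ 1 (mod 21), yet 1 ≡ 1 (mod 7), not 4.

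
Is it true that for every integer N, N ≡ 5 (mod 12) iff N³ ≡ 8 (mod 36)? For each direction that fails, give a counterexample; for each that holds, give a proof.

(⇒) This fails: take N = 5. Then 5 ≡ 5 (mod 12), but 5³ = 125 ≡ 17 (mod 36), not 8.

(⇐) This fails: take N = 2. Then 2³ = 8 ≡ 8 (mod 36), yet 2 ≡ 2 (mod 12), not 5.

Neither direction holds.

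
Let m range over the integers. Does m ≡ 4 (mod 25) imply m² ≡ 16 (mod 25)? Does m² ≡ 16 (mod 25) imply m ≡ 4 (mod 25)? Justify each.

[⇒] Suppose m ≡ 4 (mod 25). Write m = 25j + 4. Then (25j + 4)² = 625j² + 200j + 16 = 25(25j² + 8j) + 16, so m² ≡ 16 (mod 25).

[⇐] This fails: take m = 21. Then 21² = 441 ≡ 16 (mod 25), yet 21 ≡ 21 (mod 25), not 4.

Only the forward implication holds.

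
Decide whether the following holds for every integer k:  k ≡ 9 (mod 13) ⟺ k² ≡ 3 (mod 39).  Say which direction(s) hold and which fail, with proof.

(⇒) This fails: take k = 22. Then 22 ≡ 9 (mod 13), but 22² = 484 ≡ 16 (mod 39), not 3.

(⇐) This fails: take k = 30. Then 30² = 900 ≡ 3 (mod 39), yet 30 ≡ 4 (mod 13), not 9.

(⇒) fails and (⇐) fails.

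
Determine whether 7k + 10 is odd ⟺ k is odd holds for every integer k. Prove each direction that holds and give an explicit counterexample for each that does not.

(→) Suppose 7k + 10 is odd. Since 7 is odd, 7k and k have the same parity, so 7k + 10 ≡ k + 10 (mod 2). As 10 is even, 7k + 10 is odd exactly when k is odd. Thus k is odd.

(←) Conversely, suppose k is odd; write k = 2j + 1. Then 7k + 10 = 7·(2j + 1) + 10 = 2·7j + 17, which is odd.

Both directions hold; the statement is true.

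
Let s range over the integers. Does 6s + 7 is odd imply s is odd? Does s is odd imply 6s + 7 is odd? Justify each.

(⇒) fails; (⇐) holds.

(⇒) This fails: take s = 0. Then 6s + 7 = 7, which is odd, yet s = 0 is even, not odd.

(⇐) Suppose s is odd. Since 6 is even, 6s is even for every s, so 6s + 7 has the same parity as 7, which is odd. Hence 6s + 7 is odd.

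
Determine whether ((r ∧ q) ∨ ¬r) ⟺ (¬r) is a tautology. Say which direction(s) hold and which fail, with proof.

(⟹) This fails. Under q = T, r = T, the left side is true but the right side is false.

(⟸) Assume the antecedent. If q is true, (r ∧ q) ∨ ¬r reduces to true regardless of the other variables. If q is false, the antecedent forces (q = F, r = F), and (r ∧ q) ∨ ¬r holds there. Either way (r ∧ q) ∨ ¬r holds.

Only the reverse direction holds.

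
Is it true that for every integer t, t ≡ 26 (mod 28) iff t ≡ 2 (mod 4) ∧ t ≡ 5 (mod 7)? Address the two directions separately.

Forward direction. Suppose t ≡ 26 (mod 28); write t = 28j + 26. Since 4 ∣ 28, reducing mod 4 gives t ≡ 26 ≡ 2 (mod 4); since 7 ∣ 28, reducing mod 7 gives t ≡ 26 ≡ 5 (mod 7).

Converse. If t ≡ 2 (mod 4) and t ≡ 5 (mod 7), then by the Chinese remainder theorem t ≡ 26 (mod 28). This is exactly t ≡ 26 (mod 28).

The biconditional holds.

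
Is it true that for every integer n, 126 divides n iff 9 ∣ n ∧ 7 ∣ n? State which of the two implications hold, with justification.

[⇐] This fails: take n = 63. Both 9 ∣ 63 and 7 ∣ 63, yet 63 is not a multiple of 126 (since 63 = 0·126 + 63), so 126 ∤ 63.

[⇒] If 126 ∣ n, write n = 126q. Since 126 = 14·9, n = 9·(14q), so 9 ∣ n; and since 126 = 18·7, n = 7·(18q), so 7 ∣ n.

Not equivalent: only (⇒) holds.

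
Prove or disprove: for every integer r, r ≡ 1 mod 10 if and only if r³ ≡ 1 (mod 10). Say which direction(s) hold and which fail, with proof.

[⇒] Suppose r ≡ 1 mod 10. Write r = 10j + 1. Then (10j + 1)³ = 1000j³ + 300j² + 30j + 1 = 10(100j³ + 30j² + 3j) + 1, so r³ ≡ 1 (mod 10).

[⇐] For the converse, argue contrapositively. If r ≢ 1 (mod 10), then r is congruent to one of 0, 2, 3, 4, 5, 6, 7, 8, 9 modulo 10, and these give r³ ≡ 0, 8, 7, 4, 5, 6, 3, 2, 9 respectively — never 1.

Both directions hold; the statement is true.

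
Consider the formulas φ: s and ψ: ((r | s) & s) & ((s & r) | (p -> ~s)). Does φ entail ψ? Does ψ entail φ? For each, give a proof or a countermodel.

(⇐) Assume the antecedent. If r is true, the antecedent forces (r = T, p = F, s = T) or (r = T, p = T, s = T), and s holds there. If r is false, the antecedent forces (r = F, p = F, s = T), and s holds there. Either way s holds.

(⇒) This fails. Under r = F, p = T, s = T, the left side is true but the right side is false.

(⇒) fails; (⇐) holds.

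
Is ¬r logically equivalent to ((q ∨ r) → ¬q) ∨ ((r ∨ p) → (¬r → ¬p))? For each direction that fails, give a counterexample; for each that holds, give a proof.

(⟹) This fails. Under q = T, p = T, r = F, the left side is true but the right side is false.

(⟸) This fails. Under q = F, p = F, r = T, the left side is false but the right side is true.

Neither direction holds.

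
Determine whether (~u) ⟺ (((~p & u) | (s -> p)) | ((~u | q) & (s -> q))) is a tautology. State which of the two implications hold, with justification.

Neither direction holds.

(→) This fails. Under q = F, s = T, p = F, u = F, the left side is true but the right side is false.

(←) This fails. Under q = F, s = F, p = F, u = T, the left side is false but the right side is true.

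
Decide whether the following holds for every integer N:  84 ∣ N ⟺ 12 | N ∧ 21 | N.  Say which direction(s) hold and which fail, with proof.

The biconditional holds.

[⇐] Suppose 12 ∣ N and 21 ∣ N. Any common multiple of 12 and 21 is a multiple of their lcm; here lcm(12, 21) = 12·21/gcd(12, 21) = 252/3 = 84, so 84 ∣ N.

[⇒] If 84 ∣ N, write N = 84q. Since 84 = 7·12, N = 12·(7q), so 12 ∣ N; and since 84 = 4·21, N = 21·(4q), so 21 ∣ N.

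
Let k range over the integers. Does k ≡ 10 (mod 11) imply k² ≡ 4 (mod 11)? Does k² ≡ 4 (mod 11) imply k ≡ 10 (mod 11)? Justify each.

Both directions fail.

[⇒] This fails: take k = 10. Then 10 ≡ 10 (mod 11), but 10² = 100 ≡ 1 (mod 11), not 4.

[⇐] This fails: take k = 2. Then 2² = 4 ≡ 4 (mod 11), yet 2 ≡ 2 (mod 11), not 10.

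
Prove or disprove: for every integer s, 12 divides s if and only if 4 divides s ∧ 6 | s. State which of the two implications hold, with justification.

Converse. Suppose 4 ∣ s and 6 ∣ s. Any common multiple of 4 and 6 is a multiple of their lcm; here lcm(4, 6) = 4·6/gcd(4, 6) = 24/2 = 12, so 12 ∣ s.

Forward direction. If 12 ∣ s, write s = 12q. Since 12 = 3·4, s = 4·(3q), so 4 ∣ s; and since 12 = 2·6, s = 6·(2q), so 6 ∣ s.

Both directions hold.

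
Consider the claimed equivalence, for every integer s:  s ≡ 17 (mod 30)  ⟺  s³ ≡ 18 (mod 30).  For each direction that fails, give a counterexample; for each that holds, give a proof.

Neither implication holds.

(→) This fails: take s = 17. Then 17 ≡ 17 (mod 30), but 17³ = 4913 ≡ 23 (mod 30), not 18.

(←) This fails: take s = 12. Then 12³ = 1728 ≡ 18 (mod 30), yet 12 ≡ 12 (mod 30), not 17.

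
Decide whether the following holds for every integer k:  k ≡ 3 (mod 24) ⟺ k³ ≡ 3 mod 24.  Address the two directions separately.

Both directions hold; the statement is true.

Forward direction. Suppose k ≡ 3 (mod 24). Write k = 24j + 3. Then (24j + 3)³ = 13824j³ + 5184j² + 648j + 27 = 24(576j³ + 216j² + 27j + 1) + 3, so k³ ≡ 3 (mod 24).

Converse. Suppose k³ ≡ 3 (mod 24). The only residue r in {0, …, 23} with r³ ≡ 3 (mod 24) is r = 3, so k ≡ 3 (mod 24).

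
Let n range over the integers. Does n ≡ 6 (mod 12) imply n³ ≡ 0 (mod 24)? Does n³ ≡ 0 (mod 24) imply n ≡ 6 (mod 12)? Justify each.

Only the forward implication holds.

Forward direction. Suppose n ≡ 6 (mod 12). Working modulo 24, n ∈ {6, 18}; for each such r, r³ ≡ 0 (mod 24).

Converse. This fails: take n = 0. Then 0³ = 0 ≡ 0 (mod 24), yet 0 ≡ 0 (mod 12), not 6.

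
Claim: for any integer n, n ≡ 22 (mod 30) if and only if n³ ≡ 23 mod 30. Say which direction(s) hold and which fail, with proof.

(⇒) fails and (⇐) fails.

Forward direction. This fails: take n = 22. Then 22 ≡ 22 (mod 30), but 22³ = 10648 ≡ 28 (mod 30), not 23.

Converse. This fails: take n = 17. Then 17³ = 4913 ≡ 23 (mod 30), yet 17 ≡ 17 (mod 30), not 22.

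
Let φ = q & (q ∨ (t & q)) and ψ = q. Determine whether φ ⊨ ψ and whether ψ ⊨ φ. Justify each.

The biconditional holds.

Forward direction. Assume the antecedent. If t is true, the antecedent forces (t = T, q = T), and q holds there. If t is false, the antecedent forces (t = F, q = T), and q holds there. Either way q holds.

Converse. Assume the antecedent. If t is true, the antecedent forces (t = T, q = T), and q & (q ∨ (t & q)) holds there. If t is false, the antecedent forces (t = F, q = T), and q & (q ∨ (t & q)) holds there. Either way q & (q ∨ (t & q)) holds.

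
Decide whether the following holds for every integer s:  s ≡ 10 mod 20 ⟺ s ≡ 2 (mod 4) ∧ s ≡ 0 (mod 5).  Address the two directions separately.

(→) Suppose s ≡ 10 (mod 20); write s = 20j + 10. Since 4 ∣ 20, reducing mod 4 gives s ≡ 10 ≡ 2 (mod 4); since 5 ∣ 20, reducing mod 5 gives s ≡ 10 ≡ 0 (mod 5).

(←) Conversely, if s ≡ 2 (mod 4) and s ≡ 0 (mod 5), then by the Chinese remainder theorem s ≡ 10 (mod 20). This is exactly s ≡ 10 (mod 20).

Both directions hold; the statement is true.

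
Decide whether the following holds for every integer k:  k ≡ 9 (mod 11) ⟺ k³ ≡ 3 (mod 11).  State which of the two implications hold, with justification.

(→) Suppose k ≡ 9 (mod 11). Write k = 11j + 9. Then (11j + 9)³ = 1331j³ + 3267j² + 2673j + 729 = 11(121j³ + 297j² + 243j + 66) + 3, so k³ ≡ 3 (mod 11).

(←) Conversely, suppose k³ ≡ 3 (mod 11). The only residue r in {0, …, 10} with r³ ≡ 3 (mod 11) is r = 9, so k ≡ 9 (mod 11).

Both directions hold.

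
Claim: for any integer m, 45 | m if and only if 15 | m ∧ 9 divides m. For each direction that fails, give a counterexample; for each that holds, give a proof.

(⟹) If 45 ∣ m, write m = 45q. Since 45 = 3·15, m = 15·(3q), so 15 ∣ m; and since 45 = 5·9, m = 9·(5q), so 9 ∣ m.

(⟸) Suppose 15 ∣ m and 9 ∣ m. Any common multiple of 15 and 9 is a multiple of their lcm; here lcm(15, 9) = 15·9/gcd(15, 9) = 135/3 = 45, so 45 ∣ m.

Both implications hold.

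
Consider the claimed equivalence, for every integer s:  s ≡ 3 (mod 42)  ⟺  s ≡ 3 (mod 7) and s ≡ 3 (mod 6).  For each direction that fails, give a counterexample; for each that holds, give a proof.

(⟹) Suppose s ≡ 3 (mod 42); write s = 42j + 3. Since 7 ∣ 42, reducing mod 7 gives s ≡ 3 (mod 7); since 6 ∣ 42, reducing mod 6 gives s ≡ 3 (mod 6).

(⟸) Conversely, if s ≡ 3 (mod 7) and s ≡ 3 (mod 6), then by the Chinese remainder theorem s ≡ 3 (mod 42). This is exactly s ≡ 3 (mod 42).

Equivalent; both directions hold.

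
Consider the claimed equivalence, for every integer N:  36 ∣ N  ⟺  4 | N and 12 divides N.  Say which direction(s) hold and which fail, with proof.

Only the forward implication holds.

Forward direction. If 36 ∣ N, write N = 36q. Since 36 = 9·4, N = 4·(9q), so 4 ∣ N; and since 36 = 3·12, N = 12·(3q), so 12 ∣ N.

Converse. This fails: take N = 12. Both 4 ∣ 12 and 12 ∣ 12, yet 12 is not a multiple of 36 (since 12 = 0·36 + 12), so 36 ∤ 12.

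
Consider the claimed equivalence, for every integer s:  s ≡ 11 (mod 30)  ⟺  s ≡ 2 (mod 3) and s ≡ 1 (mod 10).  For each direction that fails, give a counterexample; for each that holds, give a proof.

Both implications hold.

(⟹) Suppose s ≡ 11 (mod 30); write s = 30j + 11. Since 3 ∣ 30, reducing mod 3 gives s ≡ 11 ≡ 2 (mod 3); since 10 ∣ 30, reducing mod 10 gives s ≡ 11 ≡ 1 (mod 10).

(⟸) Conversely, if s ≡ 2 (mod 3) and s ≡ 1 (mod 10), then by the Chinese remainder theorem s ≡ 11 (mod 30). This is exactly s ≡ 11 (mod 30).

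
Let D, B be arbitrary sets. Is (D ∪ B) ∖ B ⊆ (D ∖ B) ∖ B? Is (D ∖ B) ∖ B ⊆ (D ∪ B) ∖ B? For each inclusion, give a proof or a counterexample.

The two sets are equal.

(⊆) Let x ∈ (D ∪ B) ∖ B. Then x ∈ D and x ∉ B, from which x ∈ (D ∖ B) ∖ B.

(⊇) Let x ∈ (D ∖ B) ∖ B. Then x ∈ D and x ∉ B, from which x ∈ (D ∪ B) ∖ B.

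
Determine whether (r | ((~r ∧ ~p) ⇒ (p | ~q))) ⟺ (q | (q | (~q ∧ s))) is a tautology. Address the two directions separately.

(⇒) This fails. Under p = F, q = F, r = F, s = F, the left side is true but the right side is false.

(⇐) This fails. Under p = F, q = T, r = F, s = F, the left side is false but the right side is true.

(⇒) fails and (⇐) fails.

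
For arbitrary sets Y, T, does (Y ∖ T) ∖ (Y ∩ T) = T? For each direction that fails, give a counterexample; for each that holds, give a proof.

Neither inclusion holds.

Forward inclusion. This inclusion fails. Take Y = {1}, T = ∅; then 1 ∈ (Y ∖ T) ∖ (Y ∩ T) but 1 ∉ T.

Reverse inclusion. This inclusion fails. Take Y = ∅, T = {1}; then 1 ∈ T but 1 ∉ (Y ∖ T) ∖ (Y ∩ T).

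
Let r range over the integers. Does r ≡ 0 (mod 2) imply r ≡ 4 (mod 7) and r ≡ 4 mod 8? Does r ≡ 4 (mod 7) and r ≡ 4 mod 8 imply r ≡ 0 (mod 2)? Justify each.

The forward direction fails; the converse holds.

Forward direction. This fails: r = 0 gives 0 ≡ 0 (mod 2) but 0 ≡ 0 (mod 7), so the conjunction on the right does not hold.

Converse. If r ≡ 4 (mod 7) and r ≡ 4 (mod 8), then by the Chinese remainder theorem r ≡ 4 (mod 56). Since 4 ≡ 0 (mod 2) and 2 ∣ 56, we get r ≡ 0 (mod 2).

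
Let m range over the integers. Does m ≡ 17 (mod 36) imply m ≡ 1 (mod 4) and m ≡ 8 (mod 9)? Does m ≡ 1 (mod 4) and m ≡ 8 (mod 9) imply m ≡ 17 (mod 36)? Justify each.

Converse. If m ≡ 1 (mod 4) and m ≡ 8 (mod 9), then by the Chinese remainder theorem m ≡ 17 (mod 36). This is exactly m ≡ 17 (mod 36).

Forward direction. Suppose m ≡ 17 (mod 36); write m = 36j + 17. Since 4 ∣ 36, reducing mod 4 gives m ≡ 17 ≡ 1 (mod 4); since 9 ∣ 36, reducing mod 9 gives m ≡ 17 ≡ 8 (mod 9).

Equivalent; both directions hold.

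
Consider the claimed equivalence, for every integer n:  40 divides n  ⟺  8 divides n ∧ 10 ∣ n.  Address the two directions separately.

(→) If 40 ∣ n, write n = 40q. Since 40 = 5·8, n = 8·(5q), so 8 ∣ n; and since 40 = 4·10, n = 10·(4q), so 10 ∣ n.

(←) Suppose 8 ∣ n and 10 ∣ n. Any common multiple of 8 and 10 is a multiple of their lcm; here lcm(8, 10) = 8·10/gcd(8, 10) = 80/2 = 40, so 40 ∣ n.

Both directions hold.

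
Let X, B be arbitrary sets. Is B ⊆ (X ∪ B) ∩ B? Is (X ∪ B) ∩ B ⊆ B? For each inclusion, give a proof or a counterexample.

The two sets are equal.

(⟹) Let x ∈ B. Then either x ∈ B and x ∉ X; or x ∈ X ∩ B. In each case x ∈ (X ∪ B) ∩ B, so B ⊆ (X ∪ B) ∩ B.

(⟸) Let x ∈ (X ∪ B) ∩ B. Then either x ∈ B and x ∉ X; or x ∈ X ∩ B. In each case x ∈ B, so (X ∪ B) ∩ B ⊆ B.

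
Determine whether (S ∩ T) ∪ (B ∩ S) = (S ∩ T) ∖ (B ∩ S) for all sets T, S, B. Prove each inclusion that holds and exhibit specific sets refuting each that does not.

(⊆) fails; (⊇) holds.

(⟹) This inclusion fails. Take T = ∅, S = {1}, B = {1}; then 1 ∈ (S ∩ T) ∪ (B ∩ S) but 1 ∉ (S ∩ T) ∖ (B ∩ S).

(⟸) Let x ∈ (S ∩ T) ∖ (B ∩ S). Then x ∈ T ∩ S and x ∉ B, from which x ∈ (S ∩ T) ∪ (B ∩ S).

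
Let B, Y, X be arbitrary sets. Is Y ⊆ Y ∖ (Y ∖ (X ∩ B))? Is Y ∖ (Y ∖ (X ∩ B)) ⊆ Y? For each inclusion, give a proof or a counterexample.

Forward inclusion. This inclusion fails. Take B = ∅, Y = {1}, X = ∅; then 1 ∈ Y but 1 ∉ Y ∖ (Y ∖ (X ∩ B)).

Reverse inclusion. Let x ∈ Y ∖ (Y ∖ (X ∩ B)). Then x ∈ B ∩ Y ∩ X, from which x ∈ Y.

Only the reverse inclusion holds.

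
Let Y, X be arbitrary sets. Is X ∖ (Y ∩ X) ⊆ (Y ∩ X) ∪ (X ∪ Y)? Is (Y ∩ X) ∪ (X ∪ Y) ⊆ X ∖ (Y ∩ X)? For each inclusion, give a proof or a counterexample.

(⊆) Let x ∈ X ∖ (Y ∩ X). Then x ∈ X and x ∉ Y, from which x ∈ (Y ∩ X) ∪ (X ∪ Y).

(⊇) This inclusion fails. Take Y = {1}, X = ∅; then 1 ∈ (Y ∩ X) ∪ (X ∪ Y) but 1 ∉ X ∖ (Y ∩ X).

Only the forward inclusion holds.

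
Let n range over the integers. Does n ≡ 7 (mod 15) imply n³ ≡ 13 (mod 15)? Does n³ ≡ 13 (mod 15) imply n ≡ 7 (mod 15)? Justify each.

(⟸) Suppose n³ ≡ 13 (mod 15). The only residue r in {0, …, 14} with r³ ≡ 13 (mod 15) is r = 7, so n ≡ 7 (mod 15).

(⟹) Suppose n ≡ 7 (mod 15). Write n = 15j + 7. Then (15j + 7)³ = 3375j³ + 4725j² + 2205j + 343 = 15(225j³ + 315j² + 147j + 22) + 13, so n³ ≡ 13 (mod 15).

The biconditional holds.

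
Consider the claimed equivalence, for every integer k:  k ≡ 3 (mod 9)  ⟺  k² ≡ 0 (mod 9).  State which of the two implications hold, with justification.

(⇒) Suppose k ≡ 3 (mod 9). Write k = 9j + 3. Then (9j + 3)² = 81j² + 54j + 9 = 9(9j² + 6j + 1) + 0, so k² ≡ 0 (mod 9).

(⇐) This fails: take k = 0. Then 0² = 0 ≡ 0 (mod 9), yet 0 ≡ 0 (mod 9), not 3.

Only the forward implication holds.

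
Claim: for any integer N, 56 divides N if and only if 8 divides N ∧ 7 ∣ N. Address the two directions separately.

Both directions hold; the statement is true.

Forward direction. If 56 ∣ N, write N = 56q. Since 56 = 7·8, N = 8·(7q), so 8 ∣ N; and since 56 = 8·7, N = 7·(8q), so 7 ∣ N.

Converse. Suppose 8 ∣ N and 7 ∣ N. Any common multiple of 8 and 7 is a multiple of their lcm; here gcd(8, 7) = 1, so lcm(8, 7) = 8·7 = 56, so 56 ∣ N.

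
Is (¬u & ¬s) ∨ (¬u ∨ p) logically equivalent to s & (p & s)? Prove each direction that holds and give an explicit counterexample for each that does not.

Converse. Assume the antecedent. If s is true, the antecedent forces (s = T, p = T, u = F) or (s = T, p = T, u = T), and (¬u & ¬s) ∨ (¬u ∨ p) holds there. If s is false, the antecedent cannot hold. Either way (¬u & ¬s) ∨ (¬u ∨ p) holds.

Forward direction. This fails. Under s = F, p = F, u = F, the left side is true but the right side is false.

(⇒) fails; (⇐) holds.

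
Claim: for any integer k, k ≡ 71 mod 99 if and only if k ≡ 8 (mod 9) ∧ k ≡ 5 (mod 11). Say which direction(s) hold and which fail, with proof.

Forward direction. Suppose k ≡ 71 (mod 99); write k = 99j + 71. Since 9 ∣ 99, reducing mod 9 gives k ≡ 71 ≡ 8 (mod 9); since 11 ∣ 99, reducing mod 11 gives k ≡ 71 ≡ 5 (mod 11).

Converse. If k ≡ 8 (mod 9) and k ≡ 5 (mod 11), then by the Chinese remainder theorem k ≡ 71 (mod 99). This is exactly k ≡ 71 (mod 99).

Both directions hold; the statement is true.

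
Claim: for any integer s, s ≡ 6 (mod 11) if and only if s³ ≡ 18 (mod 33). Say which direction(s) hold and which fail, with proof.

Not equivalent: only (⇐) holds.

(⟸) The residues r modulo 33 with r³ ≡ 18 (mod 33) are exactly {6}, and each is ≡ 6 (mod 11).

(⟹) This fails: take s = 17. Then 17 ≡ 6 (mod 11), but 17³ = 4913 ≡ 29 (mod 33), not 18.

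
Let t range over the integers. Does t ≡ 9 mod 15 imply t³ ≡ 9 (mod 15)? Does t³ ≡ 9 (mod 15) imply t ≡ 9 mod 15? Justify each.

Both implications hold.

(⟹) Suppose t ≡ 9 mod 15. Write t = 15j + 9. Then (15j + 9)³ = 3375j³ + 6075j² + 3645j + 729 = 15(225j³ + 405j² + 243j + 48) + 9, so t³ ≡ 9 (mod 15).

(⟸) Conversely, suppose t³ ≡ 9 (mod 15). The only residue r in {0, …, 14} with r³ ≡ 9 (mod 15) is r = 9, so t ≡ 9 (mod 15).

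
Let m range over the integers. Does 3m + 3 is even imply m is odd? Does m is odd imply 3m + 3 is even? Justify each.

Both implications hold.

(→) Suppose 3m + 3 is even. Since 3 is odd, 3m and m have the same parity, so 3m + 3 ≡ m + 3 (mod 2). As 3 is odd, 3m + 3 is even exactly when m is odd. Thus m is odd.

(←) Conversely, suppose m is odd; write m = 2j + 1. Then 3m + 3 = 3·(2j + 1) + 3 = 2·3j + 6, which is even.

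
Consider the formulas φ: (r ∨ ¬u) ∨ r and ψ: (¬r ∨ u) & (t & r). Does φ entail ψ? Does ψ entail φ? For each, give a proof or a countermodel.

(⇒) This fails. Under r = F, t = F, u = F, the left side is true but the right side is false.

(⇐) Assume the antecedent. If r is true, (r ∨ ¬u) ∨ r reduces to true regardless of the other variables. If r is false, the antecedent cannot hold. Either way (r ∨ ¬u) ∨ r holds.

Only the reverse direction holds.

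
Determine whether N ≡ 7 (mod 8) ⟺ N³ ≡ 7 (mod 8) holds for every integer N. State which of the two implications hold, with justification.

(⇒) Suppose N ≡ 7 (mod 8). Write N = 8j + 7. Then (8j + 7)³ = 512j³ + 1344j² + 1176j + 343 = 8(64j³ + 168j² + 147j + 42) + 7, so N³ ≡ 7 (mod 8).

(⇐) Conversely, suppose N³ ≡ 7 (mod 8). The only residue r in {0, …, 7} with r³ ≡ 7 (mod 8) is r = 7, so N ≡ 7 (mod 8).

Both directions hold; the statement is true.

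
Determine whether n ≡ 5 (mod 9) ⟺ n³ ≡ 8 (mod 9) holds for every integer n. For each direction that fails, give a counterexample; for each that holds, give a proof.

(→) Suppose n ≡ 5 (mod 9). Write n = 9j + 5. Then (9j + 5)³ = 729j³ + 1215j² + 675j + 125 = 9(81j³ + 135j² + 75j + 13) + 8, so n³ ≡ 8 (mod 9).

(←) This fails: take n = 2. Then 2³ = 8 ≡ 8 (mod 9), yet 2 ≡ 2 (mod 9), not 5.

The forward direction holds; the converse fails.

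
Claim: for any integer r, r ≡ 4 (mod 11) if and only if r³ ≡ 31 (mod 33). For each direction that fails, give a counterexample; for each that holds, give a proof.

Only the reverse direction holds.

(→) This fails: take r = 15. Then 15 ≡ 4 (mod 11), but 15³ = 3375 ≡ 9 (mod 33), not 31.

(←) Conversely, the residues r modulo 33 with r³ ≡ 31 (mod 33) are exactly {4}, and each is ≡ 4 (mod 11).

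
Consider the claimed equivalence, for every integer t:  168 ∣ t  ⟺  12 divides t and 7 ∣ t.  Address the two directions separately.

(→) If 168 ∣ t, write t = 168q. Since 168 = 14·12, t = 12·(14q), so 12 ∣ t; and since 168 = 24·7, t = 7·(24q), so 7 ∣ t.

(←) This fails: take t = 84. Both 12 ∣ 84 and 7 ∣ 84, yet 84 is not a multiple of 168 (since 84 = 0·168 + 84), so 168 ∤ 84.

The forward direction holds; the converse fails.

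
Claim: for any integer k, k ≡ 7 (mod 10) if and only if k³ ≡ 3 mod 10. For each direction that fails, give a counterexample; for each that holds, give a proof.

Both directions hold.

(⇒) Suppose k ≡ 7 (mod 10). Write k = 10j + 7. Then (10j + 7)³ = 1000j³ + 2100j² + 1470j + 343 = 10(100j³ + 210j² + 147j + 34) + 3, so k³ ≡ 3 (mod 10).

(⇐) Conversely, suppose k³ ≡ 3 (mod 10). The only residue r in {0, …, 9} with r³ ≡ 3 (mod 10) is r = 7, so k ≡ 7 (mod 10).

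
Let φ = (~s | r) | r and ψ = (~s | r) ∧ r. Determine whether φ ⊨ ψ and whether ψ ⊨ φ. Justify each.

(⟹) This fails. Under s = F, r = F, the left side is true but the right side is false.

(⟸) Assume the antecedent. If s is true, the antecedent forces (s = T, r = T), and (~s | r) | r holds there. If s is false, (~s | r) | r reduces to true regardless of the other variables. Either way (~s | r) | r holds.

Only the converse holds.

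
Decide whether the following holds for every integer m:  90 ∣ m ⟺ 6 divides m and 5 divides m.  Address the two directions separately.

(⇒) holds; (⇐) fails.

(⇒) If 90 ∣ m, write m = 90q. Since 90 = 15·6, m = 6·(15q), so 6 ∣ m; and since 90 = 18·5, m = 5·(18q), so 5 ∣ m.

(⇐) This fails: take m = 30. Both 6 ∣ 30 and 5 ∣ 30, yet 30 is not a multiple of 90 (since 30 = 0·90 + 30), so 90 ∤ 30.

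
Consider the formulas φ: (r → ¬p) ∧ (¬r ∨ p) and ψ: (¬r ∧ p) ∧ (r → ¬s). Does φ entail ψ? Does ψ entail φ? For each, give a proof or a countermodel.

[⇒] This fails. Under r = F, s = F, p = F, the left side is true but the right side is false.

[⇐] Assume the antecedent. If r is true, the antecedent cannot hold. If r is false, (r → ¬p) ∧ (¬r ∨ p) reduces to true regardless of the other variables. Either way (r → ¬p) ∧ (¬r ∨ p) holds.

(⇒) fails; (⇐) holds.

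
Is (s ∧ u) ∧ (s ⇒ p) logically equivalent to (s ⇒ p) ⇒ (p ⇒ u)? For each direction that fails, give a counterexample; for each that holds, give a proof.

[⇒] Assume the antecedent. If u is true, (s ⇒ p) ⇒ (p ⇒ u) reduces to true regardless of the other variables. If u is false, the antecedent cannot hold. Either way (s ⇒ p) ⇒ (p ⇒ u) holds.

[⇐] This fails. Under u = F, s = F, p = F, the left side is false but the right side is true.

(⇒) holds; (⇐) fails.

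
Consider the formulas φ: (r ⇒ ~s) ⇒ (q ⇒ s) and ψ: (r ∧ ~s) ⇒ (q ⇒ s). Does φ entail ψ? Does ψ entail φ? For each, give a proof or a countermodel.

Converse. This fails. Under q = T, r = F, s = F, the left side is false but the right side is true.

Forward direction. Assume the antecedent. If q is true, the antecedent forces (q = T, r = F, s = T) or (q = T, r = T, s = T), and (r ∧ ~s) ⇒ (q ⇒ s) holds there. If q is false, (r ∧ ~s) ⇒ (q ⇒ s) reduces to true regardless of the other variables. Either way (r ∧ ~s) ⇒ (q ⇒ s) holds.

(⇒) holds; (⇐) fails.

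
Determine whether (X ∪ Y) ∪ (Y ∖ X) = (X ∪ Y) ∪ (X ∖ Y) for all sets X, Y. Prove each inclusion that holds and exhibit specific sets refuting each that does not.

(⊇) Let x ∈ (X ∪ Y) ∪ (X ∖ Y). Then either x ∈ X and x ∉ Y; or x ∈ Y and x ∉ X; or x ∈ X ∩ Y. In each case x ∈ (X ∪ Y) ∪ (Y ∖ X), so (X ∪ Y) ∪ (X ∖ Y) ⊆ (X ∪ Y) ∪ (Y ∖ X).

(⊆) Let x ∈ (X ∪ Y) ∪ (Y ∖ X). Then either x ∈ X and x ∉ Y; or x ∈ Y and x ∉ X; or x ∈ X ∩ Y. In each case x ∈ (X ∪ Y) ∪ (X ∖ Y), so (X ∪ Y) ∪ (Y ∖ X) ⊆ (X ∪ Y) ∪ (X ∖ Y).

Both inclusions hold; the sets are equal.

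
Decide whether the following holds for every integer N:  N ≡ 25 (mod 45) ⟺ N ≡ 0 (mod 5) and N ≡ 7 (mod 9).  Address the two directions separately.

Equivalent; both directions hold.

Forward direction. Suppose N ≡ 25 (mod 45); write N = 45j + 25. Since 5 ∣ 45, reducing mod 5 gives N ≡ 25 ≡ 0 (mod 5); since 9 ∣ 45, reducing mod 9 gives N ≡ 25 ≡ 7 (mod 9).

Converse. If N ≡ 0 (mod 5) and N ≡ 7 (mod 9), then by the Chinese remainder theorem N ≡ 25 (mod 45). This is exactly N ≡ 25 (mod 45).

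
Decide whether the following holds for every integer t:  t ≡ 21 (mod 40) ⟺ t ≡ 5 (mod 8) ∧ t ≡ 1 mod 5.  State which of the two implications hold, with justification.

The biconditional holds.

(⇒) Suppose t ≡ 21 (mod 40); write t = 40j + 21. Since 8 ∣ 40, reducing mod 8 gives t ≡ 21 ≡ 5 (mod 8); since 5 ∣ 40, reducing mod 5 gives t ≡ 21 ≡ 1 (mod 5).

(⇐) Conversely, if t ≡ 5 (mod 8) and t ≡ 1 (mod 5), then by the Chinese remainder theorem t ≡ 21 (mod 40). This is exactly t ≡ 21 (mod 40).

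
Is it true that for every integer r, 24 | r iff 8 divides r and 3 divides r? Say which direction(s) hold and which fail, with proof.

Equivalent; both directions hold.

(⟹) If 24 ∣ r, write r = 24q. Since 24 = 3·8, r = 8·(3q), so 8 ∣ r; and since 24 = 8·3, r = 3·(8q), so 3 ∣ r.

(⟸) Suppose 8 ∣ r and 3 ∣ r. Any common multiple of 8 and 3 is a multiple of their lcm; here gcd(8, 3) = 1, so lcm(8, 3) = 8·3 = 24, so 24 ∣ r.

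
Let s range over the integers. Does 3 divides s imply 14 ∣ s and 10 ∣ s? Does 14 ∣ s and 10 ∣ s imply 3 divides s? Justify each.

(⇒) This fails: take s = 3. Certainly 3 ∣ 3, but 14 ∤ 3.

(⇐) This fails: take s = 70. Both 14 ∣ 70 and 10 ∣ 70, yet 70 is not a multiple of 3 (since 70 = 23·3 + 1), so 3 ∤ 70.

Both directions fail.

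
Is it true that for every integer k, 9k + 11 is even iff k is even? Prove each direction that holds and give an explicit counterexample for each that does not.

Both directions fail.

(⟹) This fails: k = 5 gives 9k + 11 = 56, which is even, but 5 is odd, not even.

(⟸) This also fails: k = 0 is even, but 9k + 11 = 11 is odd, not even.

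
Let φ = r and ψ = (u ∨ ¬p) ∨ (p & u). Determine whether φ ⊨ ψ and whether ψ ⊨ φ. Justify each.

(→) This fails. Under p = T, u = F, r = T, the left side is true but the right side is false.

(←) This fails. Under p = F, u = F, r = F, the left side is false but the right side is true.

Neither direction holds.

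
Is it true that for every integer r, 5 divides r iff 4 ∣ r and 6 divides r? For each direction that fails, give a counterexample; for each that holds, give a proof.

Neither direction holds.

(⇒) This fails: take r = 5. Certainly 5 ∣ 5, but 4 ∤ 5.

(⇐) This fails: take r = 12. Both 4 ∣ 12 and 6 ∣ 12, yet 12 is not a multiple of 5 (since 12 = 2·5 + 2), so 5 ∤ 12.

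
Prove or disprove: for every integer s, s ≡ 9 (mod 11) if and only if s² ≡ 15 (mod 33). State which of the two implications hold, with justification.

(⟹) This fails: take s = 20. Then 20 ≡ 9 (mod 11), but 20² = 400 ≡ 4 (mod 33), not 15.

(⟸) This fails: take s = 24. Then 24² = 576 ≡ 15 (mod 33), yet 24 ≡ 2 (mod 11), not 9.

Both directions fail.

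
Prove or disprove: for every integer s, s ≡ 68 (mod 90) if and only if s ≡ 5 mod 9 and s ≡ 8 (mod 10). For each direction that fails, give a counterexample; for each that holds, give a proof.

Both implications hold.

(⇐) If s ≡ 5 (mod 9) and s ≡ 8 (mod 10), then by the Chinese remainder theorem s ≡ 68 (mod 90). This is exactly s ≡ 68 (mod 90).

(⇒) Suppose s ≡ 68 (mod 90); write s = 90j + 68. Since 9 ∣ 90, reducing mod 9 gives s ≡ 68 ≡ 5 (mod 9); since 10 ∣ 90, reducing mod 10 gives s ≡ 68 ≡ 8 (mod 10).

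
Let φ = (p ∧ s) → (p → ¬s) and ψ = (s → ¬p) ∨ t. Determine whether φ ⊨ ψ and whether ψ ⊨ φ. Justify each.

The forward direction holds; the converse fails.

Forward direction. Assume the antecedent. If s is true, the antecedent forces (s = T, t = F, p = F) or (s = T, t = T, p = F), and (s → ¬p) ∨ t holds there. If s is false, (s → ¬p) ∨ t reduces to true regardless of the other variables. Either way (s → ¬p) ∨ t holds.

Converse. This fails. Under s = T, t = T, p = T, the left side is false but the right side is true.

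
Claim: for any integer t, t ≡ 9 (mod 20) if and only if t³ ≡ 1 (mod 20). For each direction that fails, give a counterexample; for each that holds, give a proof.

Both directions fail.

Forward direction. This fails: take t = 9. Then 9 ≡ 9 (mod 20), but 9³ = 729 ≡ 9 (mod 20), not 1.

Converse. This fails: take t = 1. Then 1³ = 1 ≡ 1 (mod 20), yet 1 ≡ 1 (mod 20), not 9.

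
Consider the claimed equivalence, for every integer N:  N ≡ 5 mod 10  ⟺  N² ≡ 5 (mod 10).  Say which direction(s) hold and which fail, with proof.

Forward direction. Suppose N ≡ 5 mod 10. Write N = 10j + 5. Then (10j + 5)² = 100j² + 100j + 25 = 10(10j² + 10j + 2) + 5, so N² ≡ 5 (mod 10).

Converse. For the converse, argue contrapositively. If N ≢ 5 (mod 10), then N is congruent to one of 0, 1, 2, 3, 4, 6, 7, 8, 9 modulo 10, and these give N² ≡ 0, 1, 4, 9, 6, 6, 9, 4, 1 respectively — never 5.

Both directions hold.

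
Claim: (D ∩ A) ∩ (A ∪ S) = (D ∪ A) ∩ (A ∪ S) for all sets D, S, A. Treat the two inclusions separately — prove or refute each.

(⊆) holds; (⊇) fails.

Reverse inclusion. This inclusion fails. Take D = {1}, S = {1}, A = ∅; then 1 ∈ (D ∪ A) ∩ (A ∪ S) but 1 ∉ (D ∩ A) ∩ (A ∪ S).

Forward inclusion. Let x ∈ (D ∩ A) ∩ (A ∪ S). Then either x ∈ D ∩ A and x ∉ S; or x ∈ D ∩ S ∩ A. In each case x ∈ (D ∪ A) ∩ (A ∪ S), so (D ∩ A) ∩ (A ∪ S) ⊆ (D ∪ A) ∩ (A ∪ S).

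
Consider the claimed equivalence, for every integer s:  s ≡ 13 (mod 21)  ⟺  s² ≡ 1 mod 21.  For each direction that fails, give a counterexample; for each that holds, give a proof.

(→) Suppose s ≡ 13 (mod 21). Write s = 21j + 13. Then (21j + 13)² = 441j² + 546j + 169 = 21(21j² + 26j + 8) + 1, so s² ≡ 1 (mod 21).

(←) This fails: take s = 1. Then 1² = 1 ≡ 1 (mod 21), yet 1 ≡ 1 (mod 21), not 13.

(⇒) holds; (⇐) fails.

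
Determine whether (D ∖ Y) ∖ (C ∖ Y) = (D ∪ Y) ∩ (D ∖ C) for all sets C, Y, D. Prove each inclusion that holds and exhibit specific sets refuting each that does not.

(⊆) holds; (⊇) fails.

(⟸) This inclusion fails. Take C = ∅, Y = {1}, D = {1}; then 1 ∈ (D ∪ Y) ∩ (D ∖ C) but 1 ∉ (D ∖ Y) ∖ (C ∖ Y).

(⟹) Let x ∈ (D ∖ Y) ∖ (C ∖ Y). Then x ∈ D and x ∉ C, Y, from which x ∈ (D ∪ Y) ∩ (D ∖ C).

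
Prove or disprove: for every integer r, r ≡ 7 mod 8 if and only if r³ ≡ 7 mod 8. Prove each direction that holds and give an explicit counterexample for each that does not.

(⇒) Suppose r ≡ 7 mod 8. Write r = 8j + 7. Then (8j + 7)³ = 512j³ + 1344j² + 1176j + 343 = 8(64j³ + 168j² + 147j + 42) + 7, so r³ ≡ 7 (mod 8).

(⇐) Conversely, suppose r³ ≡ 7 (mod 8). The only residue r in {0, …, 7} with r³ ≡ 7 (mod 8) is r = 7, so r ≡ 7 (mod 8).

Equivalent; both directions hold.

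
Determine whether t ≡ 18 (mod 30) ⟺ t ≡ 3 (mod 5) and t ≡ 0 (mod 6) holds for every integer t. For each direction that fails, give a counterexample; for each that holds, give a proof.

(⟹) Suppose t ≡ 18 (mod 30); write t = 30j + 18. Since 5 ∣ 30, reducing mod 5 gives t ≡ 18 ≡ 3 (mod 5); since 6 ∣ 30, reducing mod 6 gives t ≡ 18 ≡ 0 (mod 6).

(⟸) Conversely, if t ≡ 3 (mod 5) and t ≡ 0 (mod 6), then by the Chinese remainder theorem t ≡ 18 (mod 30). This is exactly t ≡ 18 (mod 30).

Both implications hold.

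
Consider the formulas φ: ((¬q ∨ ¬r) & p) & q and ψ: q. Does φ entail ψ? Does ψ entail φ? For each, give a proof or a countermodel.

(⇒) holds; (⇐) fails.

(⇒) Assume the antecedent. If q is true, q reduces to true regardless of the other variables. If q is false, the antecedent cannot hold. Either way q holds.

(⇐) This fails. Under q = T, p = F, r = F, the left side is false but the right side is true.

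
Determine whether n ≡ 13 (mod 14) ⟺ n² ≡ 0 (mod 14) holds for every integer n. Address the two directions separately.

Neither implication holds.

(⟹) This fails: take n = 13. Then 13 ≡ 13 (mod 14), but 13² = 169 ≡ 1 (mod 14), not 0.

(⟸) This fails: take n = 0. Then 0² = 0 ≡ 0 (mod 14), yet 0 ≡ 0 (mod 14), not 13.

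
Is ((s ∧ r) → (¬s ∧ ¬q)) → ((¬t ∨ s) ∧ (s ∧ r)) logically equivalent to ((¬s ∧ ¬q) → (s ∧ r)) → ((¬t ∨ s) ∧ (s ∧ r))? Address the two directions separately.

The forward direction holds; the converse fails.

(←) This fails. Under s = F, r = F, q = F, t = F, the left side is false but the right side is true.

(→) Assume the antecedent. If q is true, the antecedent forces (s = T, r = T, q = T, t = F) or (s = T, r = T, q = T, t = T), and the consequent holds there. If q is false, the antecedent forces (s = T, r = T, q = F, t = F) or (s = T, r = T, q = F, t = T), and the consequent holds there. Either way the consequent holds.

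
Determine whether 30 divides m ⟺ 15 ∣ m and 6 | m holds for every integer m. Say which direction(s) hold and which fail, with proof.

(⟹) If 30 ∣ m, write m = 30q. Since 30 = 2·15, m = 15·(2q), so 15 ∣ m; and since 30 = 5·6, m = 6·(5q), so 6 ∣ m.

(⟸) Suppose 15 ∣ m and 6 ∣ m. Any common multiple of 15 and 6 is a multiple of their lcm; here lcm(15, 6) = 15·6/gcd(15, 6) = 90/3 = 30, so 30 ∣ m.

The biconditional holds.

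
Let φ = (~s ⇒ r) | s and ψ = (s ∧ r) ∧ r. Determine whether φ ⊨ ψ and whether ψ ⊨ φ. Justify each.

[⇐] Assume the antecedent. If s is true, (~s ⇒ r) | s reduces to true regardless of the other variables. If s is false, the antecedent cannot hold. Either way (~s ⇒ r) | s holds.

[⇒] This fails. Under s = T, r = F, the left side is true but the right side is false.

Only the converse holds.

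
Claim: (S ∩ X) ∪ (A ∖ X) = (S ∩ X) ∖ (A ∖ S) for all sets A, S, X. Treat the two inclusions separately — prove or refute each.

(⟸) Let x ∈ (S ∩ X) ∖ (A ∖ S). Then either x ∈ S ∩ X and x ∉ A; or x ∈ A ∩ S ∩ X. In each case x ∈ (S ∩ X) ∪ (A ∖ X), so (S ∩ X) ∖ (A ∖ S) ⊆ (S ∩ X) ∪ (A ∖ X).

(⟹) This inclusion fails. Take A = {1}, S = ∅, X = ∅; then 1 ∈ (S ∩ X) ∪ (A ∖ X) but 1 ∉ (S ∩ X) ∖ (A ∖ S).

The sets are not equal: only the reverse inclusion holds.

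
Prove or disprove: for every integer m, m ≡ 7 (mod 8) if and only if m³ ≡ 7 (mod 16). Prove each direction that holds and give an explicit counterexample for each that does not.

(⟸) The residues r modulo 16 with r³ ≡ 7 (mod 16) are exactly {7}, and each is ≡ 7 (mod 8).

(⟹) This fails: take m = 15. Then 15 ≡ 7 (mod 8), but 15³ = 3375 ≡ 15 (mod 16), not 7.

Only the reverse direction holds.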